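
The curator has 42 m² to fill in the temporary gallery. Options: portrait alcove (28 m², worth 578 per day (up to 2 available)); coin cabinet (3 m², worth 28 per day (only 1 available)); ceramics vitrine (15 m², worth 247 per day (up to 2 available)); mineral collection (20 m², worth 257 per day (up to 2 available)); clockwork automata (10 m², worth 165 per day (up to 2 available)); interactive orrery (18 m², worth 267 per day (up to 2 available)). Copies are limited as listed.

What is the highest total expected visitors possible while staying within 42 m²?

The ratio ordering already packs tightly: portrait alcove + coin cabinet + clockwork automata, 41 m², 771.
That's the maximum — no swap from here does better than 771.

771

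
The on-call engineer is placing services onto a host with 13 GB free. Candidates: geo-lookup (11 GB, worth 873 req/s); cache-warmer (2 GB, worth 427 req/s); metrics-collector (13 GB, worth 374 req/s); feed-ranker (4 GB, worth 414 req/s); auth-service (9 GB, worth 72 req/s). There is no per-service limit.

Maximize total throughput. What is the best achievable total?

2562

By throughput per GB: cache-warmer 213.50, feed-ranker 103.50, geo-lookup 79.36, metrics-collector 28.77 lead.
Best packing: 6×cache-warmer — 12 GB, 2562 total.
Nothing else within 13 GB beats 2562.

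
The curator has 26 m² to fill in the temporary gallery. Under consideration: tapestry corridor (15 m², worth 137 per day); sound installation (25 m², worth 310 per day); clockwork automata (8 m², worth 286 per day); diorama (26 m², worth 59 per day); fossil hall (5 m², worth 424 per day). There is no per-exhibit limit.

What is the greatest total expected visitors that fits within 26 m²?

Taking 5×fossil hall: 25 m² used, 2120 in expected visitors.
No other feasible combination exceeds 2120.

2120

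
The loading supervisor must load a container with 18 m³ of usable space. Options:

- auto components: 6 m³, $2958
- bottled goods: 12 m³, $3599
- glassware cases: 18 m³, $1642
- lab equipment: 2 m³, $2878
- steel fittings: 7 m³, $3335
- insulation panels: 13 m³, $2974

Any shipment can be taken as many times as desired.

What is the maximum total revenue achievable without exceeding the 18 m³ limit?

25902

By revenue per m³: lab equipment 1439.00, auto components 493.00, steel fittings 476.43 lead.
Best packing: 9×lab equipment — 18 m³, 25902 total.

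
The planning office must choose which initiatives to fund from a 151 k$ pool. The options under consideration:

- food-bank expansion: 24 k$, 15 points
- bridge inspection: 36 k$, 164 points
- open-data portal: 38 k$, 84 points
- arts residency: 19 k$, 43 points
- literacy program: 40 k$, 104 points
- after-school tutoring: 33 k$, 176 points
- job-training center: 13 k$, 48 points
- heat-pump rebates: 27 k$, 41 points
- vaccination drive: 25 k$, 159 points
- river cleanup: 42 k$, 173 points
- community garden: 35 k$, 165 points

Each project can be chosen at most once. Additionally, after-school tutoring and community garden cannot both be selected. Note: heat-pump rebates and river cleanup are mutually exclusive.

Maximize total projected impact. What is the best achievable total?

720

Bridge inspection + after-school tutoring + job-training center + vaccination drive + river cleanup uses 149 of the 151 k$ and totals 720.
Every other selection either busts 151 k$ or breaks a pairing rule or fails to beat 720.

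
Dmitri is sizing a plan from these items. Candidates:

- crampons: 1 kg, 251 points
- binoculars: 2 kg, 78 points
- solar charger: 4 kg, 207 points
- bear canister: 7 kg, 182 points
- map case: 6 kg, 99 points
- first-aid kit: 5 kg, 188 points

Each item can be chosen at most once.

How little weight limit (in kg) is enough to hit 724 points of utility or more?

12

Look for the lowest-weight combination reaching 724.
crampons + binoculars + solar charger + first-aid kit reaches 724 using 12 kg.
Below 12 kg the best achievable stays under 724.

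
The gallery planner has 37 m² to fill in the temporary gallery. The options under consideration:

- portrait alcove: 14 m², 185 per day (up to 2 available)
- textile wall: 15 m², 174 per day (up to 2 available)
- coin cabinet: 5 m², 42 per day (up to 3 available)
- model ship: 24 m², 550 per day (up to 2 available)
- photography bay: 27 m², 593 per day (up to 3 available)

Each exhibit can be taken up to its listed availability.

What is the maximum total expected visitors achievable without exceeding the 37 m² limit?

Taking the top-ratio exhibits first gives 2×coin cabinet + model ship for 634 (34 m²).
Replace model ship with photography bay: the trade gains 43 net, giving 677 at 37 m².
No other feasible combination exceeds 677.

677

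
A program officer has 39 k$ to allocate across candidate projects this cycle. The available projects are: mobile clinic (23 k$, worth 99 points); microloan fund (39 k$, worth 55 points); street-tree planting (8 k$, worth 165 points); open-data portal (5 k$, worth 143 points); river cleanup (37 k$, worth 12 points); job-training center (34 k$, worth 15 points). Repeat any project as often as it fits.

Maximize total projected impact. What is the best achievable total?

1023

A density-first pass picks 7×open-data portal — 1001 at 35 k$.
Replace open-data portal with street-tree planting: the trade gains 22 net, giving 1023 at 38 k$.
The spare 1 k$ is too small for any remaining project, and no exchange beats 1023.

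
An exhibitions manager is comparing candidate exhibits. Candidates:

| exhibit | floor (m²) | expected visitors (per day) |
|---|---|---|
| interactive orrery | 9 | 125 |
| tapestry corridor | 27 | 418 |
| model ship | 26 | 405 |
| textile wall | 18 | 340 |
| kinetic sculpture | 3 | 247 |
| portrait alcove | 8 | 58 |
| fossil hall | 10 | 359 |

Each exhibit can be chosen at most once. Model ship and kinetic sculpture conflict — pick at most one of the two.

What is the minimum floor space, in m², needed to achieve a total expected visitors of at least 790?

31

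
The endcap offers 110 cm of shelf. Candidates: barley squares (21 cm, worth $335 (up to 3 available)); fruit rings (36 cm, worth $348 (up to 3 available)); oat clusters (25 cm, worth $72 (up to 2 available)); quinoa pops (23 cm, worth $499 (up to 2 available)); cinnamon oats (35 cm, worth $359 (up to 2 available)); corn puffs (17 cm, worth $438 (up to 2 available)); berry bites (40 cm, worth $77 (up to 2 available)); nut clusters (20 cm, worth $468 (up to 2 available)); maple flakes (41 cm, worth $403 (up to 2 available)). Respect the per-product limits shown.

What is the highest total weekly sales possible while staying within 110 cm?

2372

Density check — corn puffs 25.76, nut clusters 23.40, quinoa pops 21.70, barley squares 15.95 are the best per cm.
Taking the top-ratio products first gives quinoa pops + 2×corn puffs + 2×nut clusters for 2311 (97 cm).
Replace corn puffs with quinoa pops: the trade gains 61 net, giving 2372 at 103 cm.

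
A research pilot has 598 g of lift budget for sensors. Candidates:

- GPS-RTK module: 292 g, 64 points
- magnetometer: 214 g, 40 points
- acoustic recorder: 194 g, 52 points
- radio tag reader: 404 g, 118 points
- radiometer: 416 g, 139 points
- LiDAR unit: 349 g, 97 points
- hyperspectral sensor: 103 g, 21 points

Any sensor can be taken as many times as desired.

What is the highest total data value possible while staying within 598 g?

170

Taking the top-ratio sensors first gives radiometer + hyperspectral sensor for 160 (519 g).
Dropping radiometer and hyperspectral sensor frees 519 g; slotting in acoustic recorder + radio tag reader (598 g) lifts the total to 170 at 598 g.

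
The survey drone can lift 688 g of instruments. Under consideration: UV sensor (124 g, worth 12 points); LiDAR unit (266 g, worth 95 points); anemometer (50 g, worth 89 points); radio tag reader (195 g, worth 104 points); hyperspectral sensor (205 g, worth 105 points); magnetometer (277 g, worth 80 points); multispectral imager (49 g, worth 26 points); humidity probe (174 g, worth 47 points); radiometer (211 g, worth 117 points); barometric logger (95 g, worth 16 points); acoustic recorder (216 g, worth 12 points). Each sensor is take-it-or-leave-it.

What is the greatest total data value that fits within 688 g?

Filling by ratio: anemometer + radio tag reader + multispectral imager + humidity probe + radiometer for 383, with 9 g left unused.
The 223 g tied up in multispectral imager and humidity probe is better spent on hyperspectral sensor — total rises to 415 (661 g).
The closest alternative, anemometer + radio tag reader + multispectral imager + humidity probe + radiometer, reaches only 383.

415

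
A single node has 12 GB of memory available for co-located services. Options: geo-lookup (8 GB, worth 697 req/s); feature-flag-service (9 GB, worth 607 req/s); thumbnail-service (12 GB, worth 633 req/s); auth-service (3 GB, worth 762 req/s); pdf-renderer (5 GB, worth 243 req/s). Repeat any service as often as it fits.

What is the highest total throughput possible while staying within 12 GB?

The ratio ordering already packs tightly: 4×auth-service, 12 GB, 3048.
Nothing else within 12 GB beats 3048.

3048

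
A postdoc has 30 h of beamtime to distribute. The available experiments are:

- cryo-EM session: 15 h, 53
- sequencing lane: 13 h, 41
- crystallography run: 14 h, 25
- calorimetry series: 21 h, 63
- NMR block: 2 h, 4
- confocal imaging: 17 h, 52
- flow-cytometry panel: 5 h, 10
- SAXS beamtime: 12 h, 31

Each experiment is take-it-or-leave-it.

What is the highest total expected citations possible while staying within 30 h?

Cryo-EM session + sequencing lane + NMR block uses 30 of the 30 h and totals 98.

98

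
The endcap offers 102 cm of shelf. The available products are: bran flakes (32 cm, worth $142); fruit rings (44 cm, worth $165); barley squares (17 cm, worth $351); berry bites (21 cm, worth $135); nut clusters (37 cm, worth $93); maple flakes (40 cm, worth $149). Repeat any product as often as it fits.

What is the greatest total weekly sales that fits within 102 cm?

Density check — barley squares 20.65, berry bites 6.43, bran flakes 4.44 are the best per cm.
6×barley squares uses 102 of the 102 cm and totals 2106.

2106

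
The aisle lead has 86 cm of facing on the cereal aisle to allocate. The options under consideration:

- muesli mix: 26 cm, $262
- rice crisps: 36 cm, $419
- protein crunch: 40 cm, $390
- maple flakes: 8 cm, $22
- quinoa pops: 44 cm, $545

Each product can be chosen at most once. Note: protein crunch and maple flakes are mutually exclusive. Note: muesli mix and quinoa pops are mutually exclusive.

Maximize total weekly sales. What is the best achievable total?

964

Ranking by ratio (weekly sales/cm): quinoa pops 12.39, rice crisps 11.64, muesli mix 10.08.
Rice crisps + quinoa pops uses 80 of the 86 cm and totals 964.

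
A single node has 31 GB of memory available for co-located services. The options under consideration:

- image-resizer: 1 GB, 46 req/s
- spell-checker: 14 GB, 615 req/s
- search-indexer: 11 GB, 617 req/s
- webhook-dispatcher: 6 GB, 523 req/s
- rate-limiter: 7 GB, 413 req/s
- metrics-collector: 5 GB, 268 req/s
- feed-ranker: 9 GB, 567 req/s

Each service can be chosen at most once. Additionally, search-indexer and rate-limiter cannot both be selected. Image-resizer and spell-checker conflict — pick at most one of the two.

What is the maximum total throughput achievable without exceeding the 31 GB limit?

Filling by ratio: image-resizer + webhook-dispatcher + rate-limiter + metrics-collector + feed-ranker for 1817, with 3 GB left unused.
Replace image-resizer and rate-limiter with search-indexer: the trade gains 158 net, giving 1975 at 31 GB.

1975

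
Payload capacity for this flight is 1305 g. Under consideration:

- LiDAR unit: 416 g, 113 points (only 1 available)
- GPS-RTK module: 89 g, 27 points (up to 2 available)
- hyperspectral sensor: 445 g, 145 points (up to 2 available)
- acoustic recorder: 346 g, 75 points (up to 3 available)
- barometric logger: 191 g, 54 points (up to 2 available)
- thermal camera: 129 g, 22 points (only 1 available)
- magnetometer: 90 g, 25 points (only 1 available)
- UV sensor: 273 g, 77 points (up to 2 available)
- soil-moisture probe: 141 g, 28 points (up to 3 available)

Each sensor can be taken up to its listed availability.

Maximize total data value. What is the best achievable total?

Density check — hyperspectral sensor 0.33, GPS-RTK module 0.30, barometric logger 0.28 are the best per g.
Taking 2×hyperspectral sensor + 2×barometric logger: 1272 g used, 398 in data value.
No other feasible combination exceeds 398.

398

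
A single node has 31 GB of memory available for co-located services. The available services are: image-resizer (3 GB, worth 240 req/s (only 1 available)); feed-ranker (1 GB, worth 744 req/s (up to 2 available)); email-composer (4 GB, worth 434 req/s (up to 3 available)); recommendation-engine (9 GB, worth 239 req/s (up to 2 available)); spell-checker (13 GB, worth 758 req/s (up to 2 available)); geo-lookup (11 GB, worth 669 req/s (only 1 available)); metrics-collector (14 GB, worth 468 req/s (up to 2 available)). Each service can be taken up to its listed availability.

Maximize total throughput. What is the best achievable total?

3788

Density check — feed-ranker 744.00, email-composer 108.50, image-resizer 80.00, geo-lookup 60.82 are the best per GB.
Taking the top-ratio services first gives image-resizer + 2×feed-ranker + 3×email-composer + geo-lookup for 3699 (28 GB).
Dropping geo-lookup frees 11 GB; slotting in spell-checker (13 GB) lifts the total to 3788 at 30 GB.
Nothing else within 31 GB beats 3788.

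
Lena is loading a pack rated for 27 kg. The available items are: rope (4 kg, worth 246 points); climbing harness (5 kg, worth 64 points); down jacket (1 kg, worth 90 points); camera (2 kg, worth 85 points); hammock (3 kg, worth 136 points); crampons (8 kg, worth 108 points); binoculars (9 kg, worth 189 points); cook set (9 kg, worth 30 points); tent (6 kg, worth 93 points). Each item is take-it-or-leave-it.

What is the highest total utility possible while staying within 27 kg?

Ranking by ratio (utility/kg): down jacket 90.00, rope 61.50, hammock 45.33.
Greedy by ratio would take rope + down jacket + camera + hammock + binoculars + tent: 25 kg used, total 839.
The 6 kg tied up in tent is better spent on crampons — total rises to 854 (27 kg).
Runner-up rope + down jacket + camera + hammock + binoculars + tent tops out at 839.

854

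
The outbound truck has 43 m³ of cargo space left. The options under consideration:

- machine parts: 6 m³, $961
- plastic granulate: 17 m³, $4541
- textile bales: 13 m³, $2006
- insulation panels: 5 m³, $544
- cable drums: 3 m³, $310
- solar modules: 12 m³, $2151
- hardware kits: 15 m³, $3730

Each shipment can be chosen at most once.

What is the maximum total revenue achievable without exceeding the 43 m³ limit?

9776

Taking machine parts + plastic granulate + insulation panels + hardware kits: 43 m³ used, 9776 in revenue.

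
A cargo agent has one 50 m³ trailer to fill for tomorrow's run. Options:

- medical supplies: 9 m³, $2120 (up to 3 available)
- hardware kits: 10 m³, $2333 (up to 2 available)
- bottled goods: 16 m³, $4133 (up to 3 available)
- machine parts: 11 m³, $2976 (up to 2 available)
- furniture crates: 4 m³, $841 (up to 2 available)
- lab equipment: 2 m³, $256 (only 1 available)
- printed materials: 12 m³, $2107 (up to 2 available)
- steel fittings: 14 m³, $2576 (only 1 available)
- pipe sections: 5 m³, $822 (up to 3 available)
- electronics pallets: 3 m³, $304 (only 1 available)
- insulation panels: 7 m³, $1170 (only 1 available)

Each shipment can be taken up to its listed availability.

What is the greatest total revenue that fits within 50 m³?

12674

Filling by ratio: medical supplies + bottled goods + 2×machine parts + lab equipment for 12461, with 1 m³ left unused.
The 9 m³ tied up in medical supplies is better spent on hardware kits — total rises to 12674 (50 m³).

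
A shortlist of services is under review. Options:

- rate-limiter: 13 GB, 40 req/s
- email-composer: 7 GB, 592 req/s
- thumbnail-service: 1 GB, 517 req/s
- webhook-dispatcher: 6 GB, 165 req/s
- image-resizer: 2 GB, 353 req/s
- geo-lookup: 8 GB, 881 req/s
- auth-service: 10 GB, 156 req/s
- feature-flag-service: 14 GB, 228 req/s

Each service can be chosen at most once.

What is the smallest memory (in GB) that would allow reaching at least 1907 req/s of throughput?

Minimise GB subject to total throughput ≥ 1907.
email-composer + thumbnail-service + geo-lookup reaches 1990 using 16 GB.
Below 16 GB the best achievable stays under 1907.

16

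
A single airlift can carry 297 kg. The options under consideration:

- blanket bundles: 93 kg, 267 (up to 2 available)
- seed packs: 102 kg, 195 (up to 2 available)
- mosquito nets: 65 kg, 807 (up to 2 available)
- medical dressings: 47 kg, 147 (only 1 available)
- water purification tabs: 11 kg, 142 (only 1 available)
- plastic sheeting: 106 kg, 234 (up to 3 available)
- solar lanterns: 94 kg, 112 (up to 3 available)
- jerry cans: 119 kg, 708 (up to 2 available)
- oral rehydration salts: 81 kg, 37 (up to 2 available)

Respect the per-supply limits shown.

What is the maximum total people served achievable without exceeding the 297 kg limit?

2469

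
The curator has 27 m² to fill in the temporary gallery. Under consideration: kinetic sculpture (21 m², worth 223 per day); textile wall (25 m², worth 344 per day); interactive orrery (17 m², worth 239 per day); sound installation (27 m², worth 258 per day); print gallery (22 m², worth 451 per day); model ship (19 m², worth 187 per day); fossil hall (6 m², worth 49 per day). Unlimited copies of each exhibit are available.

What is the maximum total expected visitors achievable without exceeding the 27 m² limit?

Best packing: print gallery — 22 m², 451 total.
That's the maximum — no swap from here does better than 451.

451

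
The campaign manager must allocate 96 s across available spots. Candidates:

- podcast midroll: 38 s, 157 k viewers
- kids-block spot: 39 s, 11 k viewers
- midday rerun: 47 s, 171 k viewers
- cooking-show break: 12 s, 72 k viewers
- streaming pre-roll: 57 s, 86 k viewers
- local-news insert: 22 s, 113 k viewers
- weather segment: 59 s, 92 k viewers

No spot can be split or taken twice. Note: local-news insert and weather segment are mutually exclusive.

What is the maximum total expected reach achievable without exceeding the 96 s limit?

356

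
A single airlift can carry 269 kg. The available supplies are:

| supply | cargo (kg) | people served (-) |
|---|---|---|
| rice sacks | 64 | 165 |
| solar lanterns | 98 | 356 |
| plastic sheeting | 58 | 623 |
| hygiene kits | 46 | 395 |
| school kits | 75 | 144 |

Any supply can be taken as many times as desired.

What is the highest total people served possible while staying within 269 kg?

A density-first pass picks 4×plastic sheeting — 2492 at 232 kg.
Dropping plastic sheeting frees 58 kg; slotting in 2×hygiene kits (92 kg) lifts the total to 2659 at 266 kg.
Every other selection either busts 269 kg or fails to beat 2659.

2659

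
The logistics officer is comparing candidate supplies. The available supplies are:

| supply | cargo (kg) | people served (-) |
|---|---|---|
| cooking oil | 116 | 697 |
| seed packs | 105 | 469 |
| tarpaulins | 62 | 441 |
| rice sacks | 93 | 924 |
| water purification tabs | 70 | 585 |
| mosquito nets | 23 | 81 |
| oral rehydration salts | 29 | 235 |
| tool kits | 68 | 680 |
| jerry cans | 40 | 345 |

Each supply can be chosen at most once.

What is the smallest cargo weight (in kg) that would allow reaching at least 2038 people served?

Look for the lowest-cargo combination reaching 2038.
Taking tarpaulins + rice sacks + tool kits gives 2045 (≥ 2038) for 223 kg.
Any bundle with less than 223 kg falls short of 2038.

223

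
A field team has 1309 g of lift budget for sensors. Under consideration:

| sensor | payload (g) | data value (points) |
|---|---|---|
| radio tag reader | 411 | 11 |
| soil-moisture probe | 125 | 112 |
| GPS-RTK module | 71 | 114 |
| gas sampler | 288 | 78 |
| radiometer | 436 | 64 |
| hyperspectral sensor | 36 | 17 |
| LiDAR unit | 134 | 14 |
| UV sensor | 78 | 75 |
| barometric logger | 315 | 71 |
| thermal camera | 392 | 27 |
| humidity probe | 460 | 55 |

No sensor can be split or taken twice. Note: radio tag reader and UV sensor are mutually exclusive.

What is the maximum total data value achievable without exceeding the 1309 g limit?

Taking the top-ratio sensors first gives soil-moisture probe + GPS-RTK module + gas sampler + hyperspectral sensor + LiDAR unit + UV sensor + barometric logger for 481 (1047 g).
The 134 g tied up in LiDAR unit is better spent on thermal camera — total rises to 494 (1305 g).
Nothing else feasible within 1309 g beats 494.

494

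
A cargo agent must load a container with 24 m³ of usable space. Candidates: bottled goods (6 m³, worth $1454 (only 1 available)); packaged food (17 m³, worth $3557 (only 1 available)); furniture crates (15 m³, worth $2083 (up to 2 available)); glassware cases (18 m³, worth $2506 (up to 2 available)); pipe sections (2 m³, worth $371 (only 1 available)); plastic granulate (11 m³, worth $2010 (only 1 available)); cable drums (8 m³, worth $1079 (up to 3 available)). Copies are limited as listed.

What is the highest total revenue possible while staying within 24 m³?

5011

Ranking by ratio (revenue/m³): bottled goods 242.33, packaged food 209.24, pipe sections 185.50.
Bottled goods + packaged food uses 23 of the 24 m³ and totals 5011.
No other feasible combination exceeds 5011.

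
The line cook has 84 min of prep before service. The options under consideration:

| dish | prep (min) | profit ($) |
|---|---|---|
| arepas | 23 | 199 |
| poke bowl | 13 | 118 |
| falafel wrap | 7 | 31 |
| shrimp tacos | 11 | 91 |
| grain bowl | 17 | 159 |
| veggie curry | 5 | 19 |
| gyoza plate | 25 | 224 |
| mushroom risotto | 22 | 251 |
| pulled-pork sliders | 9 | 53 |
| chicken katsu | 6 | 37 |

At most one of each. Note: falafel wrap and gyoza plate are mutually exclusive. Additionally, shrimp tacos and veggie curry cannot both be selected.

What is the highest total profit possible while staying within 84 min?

792

By profit per min: mushroom risotto 11.41, grain bowl 9.35, poke bowl 9.08 lead.
Filling by ratio: poke bowl + grain bowl + gyoza plate + mushroom risotto + chicken katsu for 789, with 1 min left unused.
Dropping grain bowl and chicken katsu frees 23 min; slotting in arepas (23 min) lifts the total to 792 at 83 min.
Next best is poke bowl + grain bowl + gyoza plate + mushroom risotto + chicken katsu at 789 (83 min) — short by 3.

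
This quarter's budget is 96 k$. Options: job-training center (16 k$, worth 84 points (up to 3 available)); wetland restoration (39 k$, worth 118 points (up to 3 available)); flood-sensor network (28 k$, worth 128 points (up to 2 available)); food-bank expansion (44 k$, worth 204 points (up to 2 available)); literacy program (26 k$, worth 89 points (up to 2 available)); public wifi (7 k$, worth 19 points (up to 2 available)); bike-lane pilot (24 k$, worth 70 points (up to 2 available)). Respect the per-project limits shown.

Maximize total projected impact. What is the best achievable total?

The ratio ordering already packs tightly: 3×job-training center + food-bank expansion, 92 k$, 456.
Nothing else within 96 k$ beats 456.

456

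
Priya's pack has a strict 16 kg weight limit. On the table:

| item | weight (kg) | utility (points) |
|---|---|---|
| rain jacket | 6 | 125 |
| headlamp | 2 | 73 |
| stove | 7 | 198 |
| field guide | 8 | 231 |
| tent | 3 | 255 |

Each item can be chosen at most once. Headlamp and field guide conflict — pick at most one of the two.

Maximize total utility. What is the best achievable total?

Rain jacket + stove + tent uses 16 of the 16 kg and totals 578.
An exhaustive check of the 32 subsets confirms 578.

578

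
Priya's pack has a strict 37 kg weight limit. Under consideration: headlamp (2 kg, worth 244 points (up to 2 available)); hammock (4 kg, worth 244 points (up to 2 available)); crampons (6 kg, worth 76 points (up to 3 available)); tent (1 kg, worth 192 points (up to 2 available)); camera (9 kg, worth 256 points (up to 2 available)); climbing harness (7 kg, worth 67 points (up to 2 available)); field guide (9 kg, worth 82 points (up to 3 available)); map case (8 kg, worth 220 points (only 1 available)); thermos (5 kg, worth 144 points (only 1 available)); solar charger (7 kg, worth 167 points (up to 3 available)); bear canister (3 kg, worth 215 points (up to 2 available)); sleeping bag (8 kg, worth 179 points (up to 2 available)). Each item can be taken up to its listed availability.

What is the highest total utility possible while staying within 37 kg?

The ratio heuristic lands on 2×headlamp + 2×hammock + 2×tent + camera + thermos + 2×bear canister (2190) but leaves 3 kg idle.
Dropping thermos frees 5 kg; slotting in map case (8 kg) lifts the total to 2266 at 37 kg.

2266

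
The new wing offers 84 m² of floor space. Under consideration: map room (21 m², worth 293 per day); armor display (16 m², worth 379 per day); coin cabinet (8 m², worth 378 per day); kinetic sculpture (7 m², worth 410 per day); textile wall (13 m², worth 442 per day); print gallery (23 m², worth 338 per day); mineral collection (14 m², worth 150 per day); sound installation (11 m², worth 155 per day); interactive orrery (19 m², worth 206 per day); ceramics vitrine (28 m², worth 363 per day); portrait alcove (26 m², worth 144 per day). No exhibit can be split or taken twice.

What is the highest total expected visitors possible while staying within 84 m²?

2127

Greedy by ratio would take armor display + coin cabinet + kinetic sculpture + textile wall + print gallery + sound installation: 78 m² used, total 2102.
Dropping print gallery frees 23 m²; slotting in ceramics vitrine (28 m²) lifts the total to 2127 at 83 m².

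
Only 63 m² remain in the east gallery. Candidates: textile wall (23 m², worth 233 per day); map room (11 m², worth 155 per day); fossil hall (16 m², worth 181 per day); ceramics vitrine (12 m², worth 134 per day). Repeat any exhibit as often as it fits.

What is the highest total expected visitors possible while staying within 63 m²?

Ranking by ratio (expected visitors/m²): map room 14.09, fossil hall 11.31, ceramics vitrine 11.17, textile wall 10.13.
Filling by ratio: 5×map room for 775, with 8 m² left unused.
Dropping map room frees 11 m²; slotting in fossil hall (16 m²) lifts the total to 801 at 60 m².
That's the maximum — no swap from here does better than 801.

801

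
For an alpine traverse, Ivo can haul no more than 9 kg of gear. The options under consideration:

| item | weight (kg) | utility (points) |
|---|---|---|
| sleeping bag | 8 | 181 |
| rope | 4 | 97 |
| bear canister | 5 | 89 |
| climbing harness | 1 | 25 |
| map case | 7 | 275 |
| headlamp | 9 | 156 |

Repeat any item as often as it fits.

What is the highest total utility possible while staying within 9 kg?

325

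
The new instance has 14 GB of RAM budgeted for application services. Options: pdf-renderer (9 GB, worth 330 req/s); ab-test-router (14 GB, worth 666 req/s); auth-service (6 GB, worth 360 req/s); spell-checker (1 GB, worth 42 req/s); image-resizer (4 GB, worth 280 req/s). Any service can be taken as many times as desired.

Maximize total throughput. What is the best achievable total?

Best packing: 2×spell-checker + 3×image-resizer — 14 GB, 924 total.
No other feasible combination exceeds 924.

924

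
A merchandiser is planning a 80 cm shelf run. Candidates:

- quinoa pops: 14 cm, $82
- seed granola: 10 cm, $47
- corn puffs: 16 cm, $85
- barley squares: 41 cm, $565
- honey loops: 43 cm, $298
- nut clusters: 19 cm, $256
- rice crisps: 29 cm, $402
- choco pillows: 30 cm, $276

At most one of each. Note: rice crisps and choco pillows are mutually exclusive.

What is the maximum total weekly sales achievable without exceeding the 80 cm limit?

1014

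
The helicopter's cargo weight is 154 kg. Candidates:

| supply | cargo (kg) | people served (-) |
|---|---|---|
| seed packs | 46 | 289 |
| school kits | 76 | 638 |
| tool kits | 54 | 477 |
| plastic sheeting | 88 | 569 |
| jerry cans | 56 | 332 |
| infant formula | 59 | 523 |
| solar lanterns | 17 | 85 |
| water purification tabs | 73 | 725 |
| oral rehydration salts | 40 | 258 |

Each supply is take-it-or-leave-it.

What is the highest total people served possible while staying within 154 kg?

1363

A density-first pass picks infant formula + solar lanterns + water purification tabs — 1333 at 149 kg.
Dropping infant formula and solar lanterns frees 76 kg; slotting in school kits (76 kg) lifts the total to 1363 at 149 kg.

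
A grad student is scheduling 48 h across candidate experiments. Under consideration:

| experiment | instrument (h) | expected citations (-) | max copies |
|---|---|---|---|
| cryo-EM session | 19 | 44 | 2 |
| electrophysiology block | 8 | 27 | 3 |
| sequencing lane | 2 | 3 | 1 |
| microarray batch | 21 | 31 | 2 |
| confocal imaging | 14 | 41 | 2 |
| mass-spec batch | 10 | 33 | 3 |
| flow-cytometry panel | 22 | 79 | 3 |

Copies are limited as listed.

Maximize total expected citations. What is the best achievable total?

166

A density-first pass picks sequencing lane + 2×flow-cytometry panel — 161 at 46 h.
Dropping sequencing lane and flow-cytometry panel frees 24 h; slotting in 2×electrophysiology block + mass-spec batch (26 h) lifts the total to 166 at 48 h.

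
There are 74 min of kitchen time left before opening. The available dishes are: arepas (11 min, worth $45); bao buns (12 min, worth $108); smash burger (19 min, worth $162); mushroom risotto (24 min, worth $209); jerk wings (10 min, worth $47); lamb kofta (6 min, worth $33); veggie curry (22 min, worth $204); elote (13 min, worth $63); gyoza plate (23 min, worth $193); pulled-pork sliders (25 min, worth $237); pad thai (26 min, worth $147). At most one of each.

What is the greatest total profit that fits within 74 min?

650

Density check — pulled-pork sliders 9.48, veggie curry 9.27, bao buns 9.00 are the best per min.
The ratio heuristic lands on bao buns + lamb kofta + veggie curry + pulled-pork sliders (582) but leaves 9 min idle.
Replace bao buns and lamb kofta with mushroom risotto: the trade gains 68 net, giving 650 at 71 min.
Runner-up smash burger + mushroom risotto + lamb kofta + pulled-pork sliders tops out at 641.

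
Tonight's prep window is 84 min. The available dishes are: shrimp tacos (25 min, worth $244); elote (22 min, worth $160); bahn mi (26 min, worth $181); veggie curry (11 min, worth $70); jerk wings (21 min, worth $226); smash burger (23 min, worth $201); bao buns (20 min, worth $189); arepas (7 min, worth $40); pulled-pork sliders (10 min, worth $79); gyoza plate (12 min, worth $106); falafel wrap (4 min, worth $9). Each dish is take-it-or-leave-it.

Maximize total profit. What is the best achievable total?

778

Taking the top-ratio dishes first gives shrimp tacos + jerk wings + bao buns + gyoza plate + falafel wrap for 774 (82 min).
The 16 min tied up in gyoza plate and falafel wrap is better spent on arepas + pulled-pork sliders — total rises to 778 (83 min).
The closest alternative, shrimp tacos + jerk wings + smash burger + gyoza plate, reaches only 777.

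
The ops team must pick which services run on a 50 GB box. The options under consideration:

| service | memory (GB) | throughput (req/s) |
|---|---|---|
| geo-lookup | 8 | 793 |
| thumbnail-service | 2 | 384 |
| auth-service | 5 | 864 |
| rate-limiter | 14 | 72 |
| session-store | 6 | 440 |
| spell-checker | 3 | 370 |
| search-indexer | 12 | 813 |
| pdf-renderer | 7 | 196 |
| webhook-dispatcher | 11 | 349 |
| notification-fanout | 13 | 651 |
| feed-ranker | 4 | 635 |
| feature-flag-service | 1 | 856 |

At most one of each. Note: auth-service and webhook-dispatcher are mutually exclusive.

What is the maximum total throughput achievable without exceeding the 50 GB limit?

5366

A density-first pass picks geo-lookup + thumbnail-service + auth-service + session-store + spell-checker + search-indexer + pdf-renderer + feed-ranker + feature-flag-service — 5351 at 48 GB.
Replace session-store and pdf-renderer with notification-fanout: the trade gains 15 net, giving 5366 at 48 GB.
An exhaustive check of the 4096 subsets confirms 5366.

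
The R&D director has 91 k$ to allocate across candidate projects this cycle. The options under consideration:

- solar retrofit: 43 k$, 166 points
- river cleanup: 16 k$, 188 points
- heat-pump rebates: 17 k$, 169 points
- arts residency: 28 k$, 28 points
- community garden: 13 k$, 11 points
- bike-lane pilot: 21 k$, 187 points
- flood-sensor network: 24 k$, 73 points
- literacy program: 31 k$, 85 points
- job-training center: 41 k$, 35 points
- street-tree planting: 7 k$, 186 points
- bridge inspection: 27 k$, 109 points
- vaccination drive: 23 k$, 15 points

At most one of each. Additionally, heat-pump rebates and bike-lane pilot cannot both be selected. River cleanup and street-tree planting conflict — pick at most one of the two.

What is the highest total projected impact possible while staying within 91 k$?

594

Best packing: solar retrofit + heat-pump rebates + flood-sensor network + street-tree planting — 91 k$, 594 total.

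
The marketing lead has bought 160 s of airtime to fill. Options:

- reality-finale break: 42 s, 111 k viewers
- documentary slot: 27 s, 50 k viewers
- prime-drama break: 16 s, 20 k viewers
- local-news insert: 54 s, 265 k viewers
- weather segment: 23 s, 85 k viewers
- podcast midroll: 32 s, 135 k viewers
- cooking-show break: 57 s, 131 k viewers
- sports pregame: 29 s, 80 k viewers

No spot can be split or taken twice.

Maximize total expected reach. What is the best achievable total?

596

Density check — local-news insert 4.91, podcast midroll 4.22, weather segment 3.70, sports pregame 2.76 are the best per s.
A density-first pass picks prime-drama break + local-news insert + weather segment + podcast midroll + sports pregame — 585 at 154 s.
Replace prime-drama break and sports pregame with reality-finale break: the trade gains 11 net, giving 596 at 151 s.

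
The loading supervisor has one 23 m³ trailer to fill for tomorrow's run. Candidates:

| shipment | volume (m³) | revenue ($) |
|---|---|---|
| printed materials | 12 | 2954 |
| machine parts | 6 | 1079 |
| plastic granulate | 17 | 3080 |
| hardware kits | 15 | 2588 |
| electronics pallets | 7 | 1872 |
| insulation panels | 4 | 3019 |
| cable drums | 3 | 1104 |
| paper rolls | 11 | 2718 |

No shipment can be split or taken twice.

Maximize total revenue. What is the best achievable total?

7845

Filling by ratio: machine parts + electronics pallets + insulation panels + cable drums for 7074, with 3 m³ left unused.
The 9 m³ tied up in machine parts and cable drums is better spent on printed materials — total rises to 7845 (23 m³).
No other feasible combination exceeds 7845.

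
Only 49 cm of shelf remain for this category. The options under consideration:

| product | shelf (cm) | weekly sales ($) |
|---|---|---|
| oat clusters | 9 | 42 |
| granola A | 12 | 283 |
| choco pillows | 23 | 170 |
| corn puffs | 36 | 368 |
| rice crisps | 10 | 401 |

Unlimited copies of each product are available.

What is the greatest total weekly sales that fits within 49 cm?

1646

Best packing: oat clusters + 4×rice crisps — 49 cm, 1646 total.
No other feasible combination exceeds 1646.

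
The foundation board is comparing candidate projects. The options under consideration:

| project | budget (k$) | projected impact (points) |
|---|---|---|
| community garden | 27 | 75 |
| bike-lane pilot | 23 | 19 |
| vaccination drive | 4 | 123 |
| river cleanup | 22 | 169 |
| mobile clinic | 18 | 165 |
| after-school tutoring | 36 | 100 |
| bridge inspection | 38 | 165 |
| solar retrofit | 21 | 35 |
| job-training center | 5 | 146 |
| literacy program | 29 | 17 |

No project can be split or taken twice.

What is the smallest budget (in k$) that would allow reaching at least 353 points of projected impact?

Look for the lowest-budget combination reaching 353.
Taking vaccination drive + mobile clinic + job-training center gives 434 (≥ 353) for 27 k$.
Below 27 k$ the best achievable stays under 353.

27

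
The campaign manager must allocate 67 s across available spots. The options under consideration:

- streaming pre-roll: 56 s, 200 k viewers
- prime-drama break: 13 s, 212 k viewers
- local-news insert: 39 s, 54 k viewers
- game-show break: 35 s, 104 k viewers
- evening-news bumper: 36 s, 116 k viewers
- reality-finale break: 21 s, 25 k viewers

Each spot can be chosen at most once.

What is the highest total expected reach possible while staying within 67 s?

328

Ranking by ratio (expected reach/s): prime-drama break 16.31, streaming pre-roll 3.57, evening-news bumper 3.22, game-show break 2.97.
Taking prime-drama break + evening-news bumper: 49 s used, 328 in expected reach.
That's the maximum — no swap from here does better than 328.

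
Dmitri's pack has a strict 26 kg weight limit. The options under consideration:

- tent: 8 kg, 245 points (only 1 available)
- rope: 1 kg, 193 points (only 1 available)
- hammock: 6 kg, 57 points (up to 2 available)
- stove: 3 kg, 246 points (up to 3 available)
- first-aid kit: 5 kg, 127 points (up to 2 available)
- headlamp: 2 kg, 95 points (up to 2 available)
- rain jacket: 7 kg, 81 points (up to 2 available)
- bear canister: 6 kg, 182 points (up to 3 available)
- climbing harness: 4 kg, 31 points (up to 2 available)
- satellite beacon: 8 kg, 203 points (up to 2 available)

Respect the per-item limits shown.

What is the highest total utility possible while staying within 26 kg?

1485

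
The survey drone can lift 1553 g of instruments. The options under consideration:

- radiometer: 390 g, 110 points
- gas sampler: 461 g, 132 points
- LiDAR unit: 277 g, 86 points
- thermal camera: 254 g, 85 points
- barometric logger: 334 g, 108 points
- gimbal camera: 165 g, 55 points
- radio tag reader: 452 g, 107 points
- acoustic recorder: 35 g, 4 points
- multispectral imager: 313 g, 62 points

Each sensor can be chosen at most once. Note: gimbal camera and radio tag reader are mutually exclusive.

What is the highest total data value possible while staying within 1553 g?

470

Density check — thermal camera 0.33, gimbal camera 0.33, barometric logger 0.32, LiDAR unit 0.31 are the best per g.
Best packing: gas sampler + LiDAR unit + thermal camera + barometric logger + gimbal camera + acoustic recorder — 1526 g, 470 total.
That's the maximum — no feasible swap from here does better than 470.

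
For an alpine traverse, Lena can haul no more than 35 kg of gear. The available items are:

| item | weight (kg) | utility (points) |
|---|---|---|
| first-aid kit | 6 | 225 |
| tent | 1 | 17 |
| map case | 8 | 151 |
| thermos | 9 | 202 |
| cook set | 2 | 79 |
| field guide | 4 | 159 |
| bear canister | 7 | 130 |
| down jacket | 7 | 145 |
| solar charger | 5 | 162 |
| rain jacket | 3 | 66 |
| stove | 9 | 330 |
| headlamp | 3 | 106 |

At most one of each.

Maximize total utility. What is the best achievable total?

1157

By utility per kg: field guide 39.75, cook set 39.50, first-aid kit 37.50 lead.
Taking the top-ratio items first gives first-aid kit + tent + cook set + field guide + solar charger + rain jacket + stove + headlamp for 1144 (33 kg).
Dropping tent and rain jacket and headlamp frees 7 kg; slotting in thermos (9 kg) lifts the total to 1157 at 35 kg.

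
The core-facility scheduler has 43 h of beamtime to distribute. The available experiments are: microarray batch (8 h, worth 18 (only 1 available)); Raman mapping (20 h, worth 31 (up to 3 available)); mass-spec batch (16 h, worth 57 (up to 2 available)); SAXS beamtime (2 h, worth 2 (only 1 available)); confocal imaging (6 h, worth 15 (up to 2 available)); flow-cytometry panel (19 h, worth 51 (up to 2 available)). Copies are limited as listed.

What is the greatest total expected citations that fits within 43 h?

134

Ranking by ratio (expected citations/h): mass-spec batch 3.56, flow-cytometry panel 2.68, confocal imaging 2.50.
Taking the top-ratio experiments first gives 2×mass-spec batch + SAXS beamtime + confocal imaging for 131 (40 h).
The 6 h tied up in confocal imaging is better spent on microarray batch — total rises to 134 (42 h).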